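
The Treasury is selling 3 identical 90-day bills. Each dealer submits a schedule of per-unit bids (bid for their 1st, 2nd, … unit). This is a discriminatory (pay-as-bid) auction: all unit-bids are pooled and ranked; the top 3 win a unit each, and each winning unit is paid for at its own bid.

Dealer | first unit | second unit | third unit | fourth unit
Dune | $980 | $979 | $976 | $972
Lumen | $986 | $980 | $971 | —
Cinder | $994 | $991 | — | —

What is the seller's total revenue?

Merging the schedules and taking the best 3: 994 (Cinder-1), 991 (Cinder-2), 986 (Lumen-1)
Next rejected bid: $980 (not a price — pay-as-bid).
Each winning unit pays its own bid.
Revenue = 994 + 991 + 986 = $2,971.

Total revenue: $2,971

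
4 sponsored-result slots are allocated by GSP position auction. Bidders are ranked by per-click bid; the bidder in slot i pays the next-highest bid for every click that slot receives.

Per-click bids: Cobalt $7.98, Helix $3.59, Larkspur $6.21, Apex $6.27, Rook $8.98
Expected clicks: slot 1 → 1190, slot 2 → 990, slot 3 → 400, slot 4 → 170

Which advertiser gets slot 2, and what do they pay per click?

Ranked by bid: $8.98 (Rook) > $7.98 (Cobalt) > $6.27 (Apex) > $6.21 (Larkspur) > $3.59 (Helix)
Slot 2 goes to the second-ranked bidder, Cobalt, who pays the next bid down: $6.27/click.

Cobalt; $6.27 per click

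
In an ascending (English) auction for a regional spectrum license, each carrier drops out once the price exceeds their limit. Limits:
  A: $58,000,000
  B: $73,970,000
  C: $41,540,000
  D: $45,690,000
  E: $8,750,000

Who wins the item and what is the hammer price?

B wins at $58,000,000

Limits in order: 73,970,000 (B) > 58,000,000 (A) > 45,690,000 (D) > 41,540,000 (C) > 8,750,000 (E)
Once the price passes $58,000,000, only B is left; the hammer falls at A's limit of $58,000,000.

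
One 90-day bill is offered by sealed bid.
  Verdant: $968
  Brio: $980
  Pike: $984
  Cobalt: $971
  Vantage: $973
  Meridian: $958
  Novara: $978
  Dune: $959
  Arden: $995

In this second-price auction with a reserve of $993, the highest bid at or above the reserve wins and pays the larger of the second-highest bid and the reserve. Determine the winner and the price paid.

Bids ranked: 995 (Arden) > 984 (Pike) > 980 (Brio) > 978 (Novara) > 973 (Vantage) > 971 (Cobalt) > …
Highest eligible bid: Arden at $995.
max(second-highest $984, reserve $993) = $993.

Arden pays $993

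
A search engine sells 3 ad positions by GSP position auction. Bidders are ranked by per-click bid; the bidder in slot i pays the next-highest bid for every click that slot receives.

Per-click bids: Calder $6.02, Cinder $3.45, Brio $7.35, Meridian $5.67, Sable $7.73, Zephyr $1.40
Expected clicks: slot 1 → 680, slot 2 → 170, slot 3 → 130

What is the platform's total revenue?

Ranked by bid: $7.73 (Sable) > $7.35 (Brio) > $6.02 (Calder) > $5.67 (Meridian) > …
Slot 1: Sable pays $7.35 × 680 = $4998.00
Slot 2: Brio pays $6.02 × 170 = $1023.40
Slot 3: Calder pays $5.67 × 130 = $737.10
Total = $6758.50

Total revenue: $6758.50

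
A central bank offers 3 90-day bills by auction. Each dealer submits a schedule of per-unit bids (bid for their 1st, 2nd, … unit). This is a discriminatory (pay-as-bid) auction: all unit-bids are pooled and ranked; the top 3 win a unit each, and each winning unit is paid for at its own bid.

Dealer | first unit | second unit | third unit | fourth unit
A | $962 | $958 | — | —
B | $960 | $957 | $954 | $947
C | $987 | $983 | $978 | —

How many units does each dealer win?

C 3

Pooled unit-bids ranked (top 3): 987 (C-1), 983 (C-2), 978 (C-3)
Next rejected bid: $962 (not a price — pay-as-bid).
Allocation: C 3.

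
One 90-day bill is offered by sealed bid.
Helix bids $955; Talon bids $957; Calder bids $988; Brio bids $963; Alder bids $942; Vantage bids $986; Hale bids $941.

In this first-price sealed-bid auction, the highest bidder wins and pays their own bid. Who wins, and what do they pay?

Bids in order: 988 (Calder) > 986 (Vantage) > 963 (Brio) > 957 (Talon) > 955 (Helix) > 942 (Alder) > …
First-price: Calder pays what they bid, $988.

Calder pays $988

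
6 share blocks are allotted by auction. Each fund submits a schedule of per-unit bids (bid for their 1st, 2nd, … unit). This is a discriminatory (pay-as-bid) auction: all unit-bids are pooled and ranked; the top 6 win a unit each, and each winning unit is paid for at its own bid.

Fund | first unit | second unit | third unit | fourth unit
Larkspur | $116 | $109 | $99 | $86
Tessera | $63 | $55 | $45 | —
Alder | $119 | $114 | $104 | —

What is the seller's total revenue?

Pooled unit-bids ranked (top 6): 119 (Alder-1), 116 (Larkspur-1), 114 (Alder-2), 109 (Larkspur-2), 104 (Alder-3), 99 (Larkspur-3)
Next rejected bid: $86 (not a price — pay-as-bid).
Each winning unit pays its own bid.
Revenue = 119 + 116 + 114 + 109 + 104 + 99 = $661.

Total revenue: $661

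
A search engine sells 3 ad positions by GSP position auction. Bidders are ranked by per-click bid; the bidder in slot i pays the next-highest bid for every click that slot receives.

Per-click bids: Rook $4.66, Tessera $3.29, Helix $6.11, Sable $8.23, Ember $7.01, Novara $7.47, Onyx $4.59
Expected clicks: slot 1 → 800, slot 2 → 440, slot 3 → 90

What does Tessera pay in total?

Ranked by bid: $8.23 (Sable) > $7.47 (Novara) > $7.01 (Ember) > $6.11 (Helix) > …
Tessera ranks below slot 3 → no slot, pays nothing.

Tessera pays $0.00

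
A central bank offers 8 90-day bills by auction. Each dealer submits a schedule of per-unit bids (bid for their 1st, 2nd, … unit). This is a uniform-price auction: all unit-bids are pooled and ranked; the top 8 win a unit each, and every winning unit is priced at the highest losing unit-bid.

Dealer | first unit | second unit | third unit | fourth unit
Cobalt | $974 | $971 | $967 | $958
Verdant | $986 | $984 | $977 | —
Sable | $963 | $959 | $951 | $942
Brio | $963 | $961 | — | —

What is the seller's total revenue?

Total revenue: $7,688

All unit-bids, highest first — top 8: 986 (Verdant-1), 984 (Verdant-2), 977 (Verdant-3), 974 (Cobalt-1), 971 (Cobalt-2), 967 (Cobalt-3), 963 (Sable-1), 963 (Brio-1)
The (k+1)-th unit-bid is $961.
Allocation: Brio 1, Cobalt 3, Sable 1, Verdant 3. Every unit priced at $961.
Revenue = 8 × 961 = $7,688.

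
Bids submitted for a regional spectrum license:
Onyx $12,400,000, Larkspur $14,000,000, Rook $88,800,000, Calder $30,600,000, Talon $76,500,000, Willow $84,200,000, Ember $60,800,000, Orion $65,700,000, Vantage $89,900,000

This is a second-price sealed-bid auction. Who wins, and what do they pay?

Vantage pays $88,800,000

Sorting bids: 89,900,000 (Vantage) > 88,800,000 (Rook) > 84,200,000 (Willow) > 76,500,000 (Talon) > 65,700,000 (Orion) > 60,800,000 (Ember) > …
Second-price: Vantage pays Rook's bid of $88,800,000.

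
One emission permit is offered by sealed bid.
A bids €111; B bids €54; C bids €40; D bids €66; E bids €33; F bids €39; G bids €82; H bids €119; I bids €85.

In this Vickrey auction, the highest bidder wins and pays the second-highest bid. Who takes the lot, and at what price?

H pays €111

Bids ranked: 119 (H) > 111 (A) > 85 (I) > 82 (G) > 66 (D) > 54 (B) > …
H is highest; pays the second-highest bid, €111.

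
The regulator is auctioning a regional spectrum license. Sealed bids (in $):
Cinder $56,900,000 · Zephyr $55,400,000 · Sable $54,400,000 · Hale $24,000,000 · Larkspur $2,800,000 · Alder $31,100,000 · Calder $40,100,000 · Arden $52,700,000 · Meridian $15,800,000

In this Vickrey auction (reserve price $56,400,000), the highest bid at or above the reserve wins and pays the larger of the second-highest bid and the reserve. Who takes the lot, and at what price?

Cinder pays $56,400,000

Rule: the highest bid at or above the reserve wins and pays the larger of the second-highest bid and the reserve.
Bids in order: 56,900,000 (Cinder) > 55,400,000 (Zephyr) > 54,400,000 (Sable) > 52,700,000 (Arden) > 40,100,000 (Calder) > 31,100,000 (Alder) > …
Cinder has the top bid at or above the reserve ($56,900,000).
Second-highest bid $55,400,000 is below the reserve $56,400,000, so the reserve binds → payment $56,400,000.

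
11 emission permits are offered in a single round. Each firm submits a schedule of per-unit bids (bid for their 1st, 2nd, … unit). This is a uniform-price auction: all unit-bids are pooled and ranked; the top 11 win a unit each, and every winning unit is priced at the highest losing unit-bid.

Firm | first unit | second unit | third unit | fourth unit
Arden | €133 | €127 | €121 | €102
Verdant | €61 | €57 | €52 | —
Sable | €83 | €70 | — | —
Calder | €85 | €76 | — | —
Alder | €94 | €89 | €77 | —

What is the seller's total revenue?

Pooled unit-bids ranked (top 11): 133 (Arden-1), 127 (Arden-2), 121 (Arden-3), 102 (Arden-4), 94 (Alder-1), 89 (Alder-2), 85 (Calder-1), 83 (Sable-1), 77 (Alder-3), 76 (Calder-2), 70 (Sable-2)
Highest rejected unit-bid = €61.
Allocation: Alder 3, Arden 4, Calder 2, Sable 2. Every unit priced at €61.
Revenue = 11 × 61 = €671.

Total revenue: €671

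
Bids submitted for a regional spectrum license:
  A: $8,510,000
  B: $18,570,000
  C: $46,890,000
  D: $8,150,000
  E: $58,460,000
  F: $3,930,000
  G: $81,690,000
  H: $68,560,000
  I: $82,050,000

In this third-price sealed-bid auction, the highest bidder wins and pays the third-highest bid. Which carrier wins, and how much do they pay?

I pays $68,560,000

Bids in order: 82,050,000 (I) > 81,690,000 (G) > 68,560,000 (H) > 58,460,000 (E) > 46,890,000 (C) > 18,570,000 (B) > …
I is highest; pays the third-highest bid, $68,560,000.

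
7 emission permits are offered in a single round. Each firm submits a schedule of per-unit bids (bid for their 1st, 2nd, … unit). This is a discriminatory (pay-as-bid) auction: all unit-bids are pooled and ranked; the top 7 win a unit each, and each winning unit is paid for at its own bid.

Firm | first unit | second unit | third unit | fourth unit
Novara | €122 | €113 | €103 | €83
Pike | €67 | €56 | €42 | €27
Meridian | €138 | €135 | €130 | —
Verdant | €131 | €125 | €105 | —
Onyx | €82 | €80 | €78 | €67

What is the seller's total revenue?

Total revenue: €894

Pooled unit-bids ranked (top 7): 138 (Meridian-1), 135 (Meridian-2), 131 (Verdant-1), 130 (Meridian-3), 125 (Verdant-2), 122 (Novara-1), 113 (Novara-2)
Next rejected bid: €105 (not a price — pay-as-bid).
Each winning unit pays its own bid.
Revenue = 138 + 135 + 131 + 130 + 125 + 122 + 113 = €894.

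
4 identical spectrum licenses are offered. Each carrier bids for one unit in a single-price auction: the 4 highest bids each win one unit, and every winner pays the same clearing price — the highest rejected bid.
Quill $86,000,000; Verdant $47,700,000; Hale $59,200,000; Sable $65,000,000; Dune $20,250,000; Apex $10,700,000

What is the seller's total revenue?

Total revenue: $81,000,000

Sorting: 86,000,000 (Quill), 65,000,000 (Sable), 59,200,000 (Hale), 47,700,000 (Verdant), 20,250,000 (Dune), 10,700,000 (Apex)
Top 4: Quill, Sable, Hale, Verdant.
Highest unsuccessful bid: $20,250,000 → clearing price.
Total revenue = 4 × $20,250,000 = $81,000,000.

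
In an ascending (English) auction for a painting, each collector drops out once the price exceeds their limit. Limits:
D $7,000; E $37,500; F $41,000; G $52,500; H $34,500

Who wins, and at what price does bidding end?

G wins at $41,000

Limits in order: 52,500 (G) > 41,000 (F) > 37,500 (E) > 34,500 (H) > 7,000 (D)
Bidding ends when F exits at $41,000; G takes it.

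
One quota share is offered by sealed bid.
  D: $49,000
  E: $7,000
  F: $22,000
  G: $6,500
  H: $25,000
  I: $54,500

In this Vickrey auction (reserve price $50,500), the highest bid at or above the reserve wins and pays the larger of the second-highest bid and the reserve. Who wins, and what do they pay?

Sorting bids: 54,500 (I) > 49,000 (D) > 25,000 (H) > 22,000 (F) > 7,000 (E) > 6,500 (G)
Highest eligible bid: I at $54,500.
max(second-highest $49,000, reserve $50,500) = $50,500.

I pays $50,500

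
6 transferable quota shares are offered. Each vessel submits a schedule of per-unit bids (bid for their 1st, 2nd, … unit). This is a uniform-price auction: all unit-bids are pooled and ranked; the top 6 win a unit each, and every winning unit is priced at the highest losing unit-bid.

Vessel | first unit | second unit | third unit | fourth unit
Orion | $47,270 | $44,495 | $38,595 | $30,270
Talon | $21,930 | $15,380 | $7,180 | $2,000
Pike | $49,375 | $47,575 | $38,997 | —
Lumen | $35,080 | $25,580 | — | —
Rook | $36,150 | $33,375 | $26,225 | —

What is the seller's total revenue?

Total revenue: $216,900

Pooled unit-bids ranked (top 6): 49,375 (Pike-1), 47,575 (Pike-2), 47,270 (Orion-1), 44,495 (Orion-2), 38,997 (Pike-3), 38,595 (Orion-3)
The (k+1)-th unit-bid is $36,150.
Allocation: Orion 3, Pike 3. Every unit priced at $36,150.
Revenue = 6 × 36,150 = $216,900.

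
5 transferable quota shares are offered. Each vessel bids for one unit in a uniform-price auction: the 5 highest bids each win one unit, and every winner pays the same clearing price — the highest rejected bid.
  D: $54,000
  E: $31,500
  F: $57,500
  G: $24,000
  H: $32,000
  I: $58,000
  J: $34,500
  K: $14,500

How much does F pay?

Bids ranked high→low: 58,000 (I), 57,500 (F), 54,000 (D), 34,500 (J), 32,000 (H), 31,500 (E), 24,000 (G), …
Top 5: I, F, D, J, H.
Clearing price = highest rejected bid = $31,500.
F wins → pays $31,500.

F pays $31,500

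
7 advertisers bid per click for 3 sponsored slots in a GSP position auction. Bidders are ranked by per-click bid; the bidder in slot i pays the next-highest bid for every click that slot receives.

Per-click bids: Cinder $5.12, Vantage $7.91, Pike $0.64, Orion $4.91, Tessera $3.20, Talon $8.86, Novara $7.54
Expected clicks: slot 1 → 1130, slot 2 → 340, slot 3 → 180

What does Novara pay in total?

Novara pays $921.60

Per-click bids in order: $8.86 (Talon) > $7.91 (Vantage) > $7.54 (Novara) > $5.12 (Cinder) > …
Novara holds slot 3 → pays next bid $5.12 × 180 clicks = $921.60.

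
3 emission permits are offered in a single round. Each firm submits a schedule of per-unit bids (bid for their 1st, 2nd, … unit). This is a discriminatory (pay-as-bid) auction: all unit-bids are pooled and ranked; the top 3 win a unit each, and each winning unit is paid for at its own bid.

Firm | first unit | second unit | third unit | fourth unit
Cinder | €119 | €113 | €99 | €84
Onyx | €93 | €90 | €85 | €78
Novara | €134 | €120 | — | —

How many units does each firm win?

Merging the schedules and taking the best 3: 134 (Novara-1), 120 (Novara-2), 119 (Cinder-1)
Next rejected bid: €113 (not a price — pay-as-bid).
Allocation: Cinder 1, Novara 2.

Cinder 1, Novara 2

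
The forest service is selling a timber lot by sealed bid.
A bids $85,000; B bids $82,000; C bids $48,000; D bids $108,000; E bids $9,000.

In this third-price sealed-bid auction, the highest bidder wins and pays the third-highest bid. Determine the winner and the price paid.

Bids in order: 108,000 (D) > 85,000 (A) > 82,000 (B) > 48,000 (C) > 9,000 (E)
D is highest; pays the third-highest bid, $82,000.

D pays $82,000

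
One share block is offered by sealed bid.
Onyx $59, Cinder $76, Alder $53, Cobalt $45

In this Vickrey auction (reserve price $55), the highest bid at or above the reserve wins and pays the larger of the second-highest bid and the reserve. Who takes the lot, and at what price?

Bids in order: 76 (Cinder) > 59 (Onyx) > 53 (Alder) > 45 (Cobalt)
Highest eligible bid: Cinder at $76.
max(second-highest $59, reserve $55) = $59; the reserve does not bind.

Cinder pays $59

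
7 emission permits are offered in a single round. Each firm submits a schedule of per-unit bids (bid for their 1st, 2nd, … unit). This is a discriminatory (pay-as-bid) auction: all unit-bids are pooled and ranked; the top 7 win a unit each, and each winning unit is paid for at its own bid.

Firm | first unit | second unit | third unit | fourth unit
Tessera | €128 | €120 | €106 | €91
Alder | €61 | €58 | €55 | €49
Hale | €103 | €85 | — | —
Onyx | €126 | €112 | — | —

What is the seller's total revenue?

Merging the schedules and taking the best 7: 128 (Tessera-1), 126 (Onyx-1), 120 (Tessera-2), 112 (Onyx-2), 106 (Tessera-3), 103 (Hale-1), 91 (Tessera-4)
Next rejected bid: €85 (not a price — pay-as-bid).
Each winning unit pays its own bid.
Revenue = 128 + 126 + 120 + 112 + 106 + 103 + 91 = €786.

Total revenue: €786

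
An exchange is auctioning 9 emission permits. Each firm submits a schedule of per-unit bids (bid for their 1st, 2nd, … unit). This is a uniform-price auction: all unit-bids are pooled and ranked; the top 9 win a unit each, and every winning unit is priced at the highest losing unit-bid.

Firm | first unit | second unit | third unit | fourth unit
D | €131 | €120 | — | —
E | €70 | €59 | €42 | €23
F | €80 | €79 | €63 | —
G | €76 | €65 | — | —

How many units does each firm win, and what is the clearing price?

Merging the schedules and taking the best 9: 131 (D-1), 120 (D-2), 80 (F-1), 79 (F-2), 76 (G-1), 70 (E-1), 65 (G-2), 63 (F-3), 59 (E-2)
Highest rejected unit-bid = €42.
Allocation: D 2, E 2, F 3, G 2.

D 2, E 2, F 3, G 2; clearing price €42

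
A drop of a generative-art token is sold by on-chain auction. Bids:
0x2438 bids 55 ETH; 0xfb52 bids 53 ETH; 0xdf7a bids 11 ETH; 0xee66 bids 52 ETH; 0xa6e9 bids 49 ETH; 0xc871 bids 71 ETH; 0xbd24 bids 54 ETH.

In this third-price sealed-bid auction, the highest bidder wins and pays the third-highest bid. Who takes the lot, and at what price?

0xc871 pays 54 ETH

Rule: the highest bidder wins and pays the third-highest bid.
Bids in order: 71 (0xc871) > 55 (0x2438) > 54 (0xbd24) > 53 (0xfb52) > 52 (0xee66) > 49 (0xa6e9) > …
0xc871 wins; payment is bid #3 in the ranking = 54 ETH.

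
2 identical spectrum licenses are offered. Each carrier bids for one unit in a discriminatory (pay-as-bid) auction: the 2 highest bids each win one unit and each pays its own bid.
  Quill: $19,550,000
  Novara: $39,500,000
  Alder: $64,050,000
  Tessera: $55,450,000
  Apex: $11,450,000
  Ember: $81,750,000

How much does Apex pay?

Apex pays $0

Sorting: 81,750,000 (Ember), 64,050,000 (Alder), 55,450,000 (Tessera), 39,500,000 (Novara), …
The 2 highest are Ember, Alder.
Apex does not win → $0.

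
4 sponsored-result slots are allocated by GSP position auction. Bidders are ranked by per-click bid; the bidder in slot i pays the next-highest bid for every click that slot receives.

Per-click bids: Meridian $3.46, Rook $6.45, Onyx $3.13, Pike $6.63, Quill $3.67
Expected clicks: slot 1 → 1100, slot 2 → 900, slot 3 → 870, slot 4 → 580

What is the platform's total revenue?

Ranked by bid: $6.63 (Pike) > $6.45 (Rook) > $3.67 (Quill) > $3.46 (Meridian) > $3.13 (Onyx)
Slot 1: Pike pays $6.45 × 1100 = $7095.00
Slot 2: Rook pays $3.67 × 900 = $3303.00
Slot 3: Quill pays $3.46 × 870 = $3010.20
Slot 4: Meridian pays $3.13 × 580 = $1815.40
Total = $15223.60

Total revenue: $15223.60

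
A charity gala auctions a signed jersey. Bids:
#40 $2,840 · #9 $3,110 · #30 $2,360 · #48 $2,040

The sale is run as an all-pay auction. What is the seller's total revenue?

Rule: the highest bidder wins the item, but every bidder pays their own bid.
Bids in order: 3,110 (#9) > 2,840 (#40) > 2,360 (#30) > 2,040 (#48)
Every bidder forfeits their bid regardless of winning.
Revenue = 2,840 + 3,110 + 2,360 + 2,040 = $10,350.

Total revenue: $10,350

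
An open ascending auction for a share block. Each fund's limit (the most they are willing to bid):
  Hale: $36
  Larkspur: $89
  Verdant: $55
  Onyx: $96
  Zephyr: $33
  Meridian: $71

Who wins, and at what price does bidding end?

Limits in order: 96 (Onyx) > 89 (Larkspur) > 71 (Meridian) > 55 (Verdant) > 36 (Hale) > 33 (Zephyr)
Once the price passes $89, only Onyx is left; the hammer falls at Larkspur's limit of $89.

Onyx wins at $89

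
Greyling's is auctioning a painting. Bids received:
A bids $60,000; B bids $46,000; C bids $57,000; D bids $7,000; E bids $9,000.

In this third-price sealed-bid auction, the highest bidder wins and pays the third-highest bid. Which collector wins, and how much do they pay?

Sorting bids: 60,000 (A) > 57,000 (C) > 46,000 (B) > 9,000 (E) > 7,000 (D)
A is highest; pays the third-highest bid, $46,000.

A pays $46,000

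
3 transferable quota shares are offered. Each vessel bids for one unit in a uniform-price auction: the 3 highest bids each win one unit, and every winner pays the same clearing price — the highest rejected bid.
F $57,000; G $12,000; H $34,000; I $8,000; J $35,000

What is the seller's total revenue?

Sorting: 57,000 (F), 35,000 (J), 34,000 (H), 12,000 (G), 8,000 (I)
The 3 highest are F, J, H.
Highest unsuccessful bid: $12,000 → clearing price.
Total revenue = 3 × $12,000 = $36,000.

Total revenue: $36,000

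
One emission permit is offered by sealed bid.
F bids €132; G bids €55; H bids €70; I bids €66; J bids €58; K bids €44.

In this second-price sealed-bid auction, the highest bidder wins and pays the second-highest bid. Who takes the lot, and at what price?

Bids in order: 132 (F) > 70 (H) > 66 (I) > 58 (J) > 55 (G) > 44 (K)
Second-price: F pays H's bid of €70.

F pays €70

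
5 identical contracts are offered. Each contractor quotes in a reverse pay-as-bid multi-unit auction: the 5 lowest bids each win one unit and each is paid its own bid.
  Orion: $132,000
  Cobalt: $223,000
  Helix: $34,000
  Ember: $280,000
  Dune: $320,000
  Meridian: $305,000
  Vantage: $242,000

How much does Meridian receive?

Ordering the bids: 34,000 (Helix), 132,000 (Orion), 223,000 (Cobalt), 242,000 (Vantage), 280,000 (Ember), 305,000 (Meridian), 320,000 (Dune)
Lowest 5: Helix, Orion, Cobalt, Vantage, Ember.
Meridian does not win → $0.

Meridian is paid $0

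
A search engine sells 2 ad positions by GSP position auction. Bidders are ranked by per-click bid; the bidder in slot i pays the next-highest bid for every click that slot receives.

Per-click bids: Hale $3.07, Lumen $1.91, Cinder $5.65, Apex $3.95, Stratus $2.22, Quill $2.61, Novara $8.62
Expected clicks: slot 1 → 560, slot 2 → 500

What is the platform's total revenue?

Total revenue: $5139.00

Per-click bids in order: $8.62 (Novara) > $5.65 (Cinder) > $3.95 (Apex) > …
Slot 1: Novara pays $5.65 × 560 = $3164.00
Slot 2: Cinder pays $3.95 × 500 = $1975.00
Total = $5139.00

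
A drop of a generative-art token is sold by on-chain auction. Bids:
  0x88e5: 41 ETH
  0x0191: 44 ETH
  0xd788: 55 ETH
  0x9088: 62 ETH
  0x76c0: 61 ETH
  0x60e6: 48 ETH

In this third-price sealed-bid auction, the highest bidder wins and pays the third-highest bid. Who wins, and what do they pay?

0x9088 pays 55 ETH

Rule: the highest bidder wins and pays the third-highest bid.
Bids in order: 62 (0x9088) > 61 (0x76c0) > 55 (0xd788) > 48 (0x60e6) > 44 (0x0191) > 41 (0x88e5)
0x9088 wins; payment is bid #3 in the ranking = 55 ETH.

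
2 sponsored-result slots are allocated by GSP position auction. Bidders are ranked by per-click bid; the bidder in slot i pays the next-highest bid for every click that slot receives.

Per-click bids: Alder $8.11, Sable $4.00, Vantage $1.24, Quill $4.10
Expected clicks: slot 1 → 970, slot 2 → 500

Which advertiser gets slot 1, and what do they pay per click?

Sorting advertisers: $8.11 (Alder) > $4.10 (Quill) > $4.00 (Sable) > …
Slot 1 goes to the first-ranked bidder, Alder, who pays the next bid down: $4.10/click.

Alder; $4.10 per click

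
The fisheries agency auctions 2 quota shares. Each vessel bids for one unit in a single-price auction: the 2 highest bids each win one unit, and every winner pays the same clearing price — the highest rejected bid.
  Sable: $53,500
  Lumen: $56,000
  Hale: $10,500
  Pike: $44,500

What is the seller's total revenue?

Sorting: 56,000 (Lumen), 53,500 (Sable), 44,500 (Pike), 10,500 (Hale)
Winners (2 units): Lumen, Sable.
Clearing price = highest rejected bid = $44,500.
Total revenue = 2 × $44,500 = $89,000.

Total revenue: $89,000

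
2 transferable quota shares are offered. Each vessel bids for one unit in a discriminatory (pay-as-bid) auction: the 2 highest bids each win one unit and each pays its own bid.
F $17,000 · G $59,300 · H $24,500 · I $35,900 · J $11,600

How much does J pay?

J pays $0

Ordering the bids: 59,300 (G), 35,900 (I), 24,500 (H), 17,000 (F), …
Top 2: G, I.
J does not win → $0.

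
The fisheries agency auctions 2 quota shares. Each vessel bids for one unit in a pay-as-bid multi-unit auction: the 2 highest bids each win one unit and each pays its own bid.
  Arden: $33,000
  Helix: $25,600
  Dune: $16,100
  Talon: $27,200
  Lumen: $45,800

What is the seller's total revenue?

Total revenue: $78,800

Sorting: 45,800 (Lumen), 33,000 (Arden), 27,200 (Talon), 25,600 (Helix), …
Top 2: Lumen, Arden.
Total revenue = 45,800 + 33,000 = $78,800.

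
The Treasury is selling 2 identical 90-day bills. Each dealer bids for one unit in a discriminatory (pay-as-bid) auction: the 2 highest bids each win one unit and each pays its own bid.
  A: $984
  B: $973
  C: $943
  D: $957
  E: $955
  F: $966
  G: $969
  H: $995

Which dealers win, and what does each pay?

Sorting: 995 (H), 984 (A), 973 (B), 969 (G), …
Winners (2 units): H, A.
Each winner pays its own bid: H $995, A $984.

H $995, A $984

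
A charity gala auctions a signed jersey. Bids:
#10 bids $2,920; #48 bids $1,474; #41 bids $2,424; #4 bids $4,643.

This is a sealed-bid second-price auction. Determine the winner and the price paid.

#4 pays $2,920

Rule: the highest bidder wins and pays the second-highest bid.
Sorting bids: 4,643 (#4) > 2,920 (#10) > 2,424 (#41) > 1,474 (#48)
#4 is highest; pays the second-highest bid, $2,920.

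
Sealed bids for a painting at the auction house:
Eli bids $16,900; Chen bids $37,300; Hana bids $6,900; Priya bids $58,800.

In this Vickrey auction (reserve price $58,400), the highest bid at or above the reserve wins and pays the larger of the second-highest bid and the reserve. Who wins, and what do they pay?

Rule: the highest bid at or above the reserve wins and pays the larger of the second-highest bid and the reserve.
Bids in order: 58,800 (Priya) > 37,300 (Chen) > 16,900 (Eli) > 6,900 (Hana)
Priya has the top bid at or above the reserve ($58,800).
max(second-highest $37,300, reserve $58,400) = $58,400.

Priya pays $58,400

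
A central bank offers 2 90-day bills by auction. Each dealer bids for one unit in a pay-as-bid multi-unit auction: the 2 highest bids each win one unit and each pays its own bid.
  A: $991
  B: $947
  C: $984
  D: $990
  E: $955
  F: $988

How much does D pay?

Sorting: 991 (A), 990 (D), 988 (F), 984 (C), …
Winners (2 units): A, D.
D wins → own bid $990.

D pays $990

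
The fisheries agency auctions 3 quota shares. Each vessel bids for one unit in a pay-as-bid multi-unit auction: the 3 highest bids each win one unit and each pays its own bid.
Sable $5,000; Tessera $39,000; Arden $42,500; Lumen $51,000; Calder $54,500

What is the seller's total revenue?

Total revenue: $148,000

Bids ranked high→low: 54,500 (Calder), 51,000 (Lumen), 42,500 (Arden), 39,000 (Tessera), 5,000 (Sable)
The 3 highest are Calder, Lumen, Arden.
Total revenue = 54,500 + 51,000 + 42,500 = $148,000.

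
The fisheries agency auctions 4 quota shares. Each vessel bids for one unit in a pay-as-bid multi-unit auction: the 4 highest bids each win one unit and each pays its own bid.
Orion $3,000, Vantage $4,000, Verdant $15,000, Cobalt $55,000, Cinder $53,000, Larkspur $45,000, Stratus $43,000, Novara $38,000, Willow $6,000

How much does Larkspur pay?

Ordering the bids: 55,000 (Cobalt), 53,000 (Cinder), 45,000 (Larkspur), 43,000 (Stratus), 38,000 (Novara), 15,000 (Verdant), …
Top 4: Cobalt, Cinder, Larkspur, Stratus.
Larkspur wins → own bid $45,000.

Larkspur pays $45,000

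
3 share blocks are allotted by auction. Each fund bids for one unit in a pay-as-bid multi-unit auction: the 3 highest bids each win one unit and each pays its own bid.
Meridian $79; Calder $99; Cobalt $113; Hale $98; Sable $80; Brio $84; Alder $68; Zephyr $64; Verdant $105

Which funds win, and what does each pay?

Cobalt $113, Verdant $105, Calder $99

Bids ranked high→low: 113 (Cobalt), 105 (Verdant), 99 (Calder), 98 (Hale), 84 (Brio), …
Top 3: Cobalt, Verdant, Calder.
Each winner pays its own bid: Cobalt $113, Verdant $105, Calder $99.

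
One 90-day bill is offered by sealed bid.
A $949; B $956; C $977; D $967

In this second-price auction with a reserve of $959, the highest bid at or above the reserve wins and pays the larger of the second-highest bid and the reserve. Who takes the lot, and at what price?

Bids in order: 977 (C) > 967 (D) > 956 (B) > 949 (A)
Highest eligible bid: C at $977.
Second-highest bid $967 exceeds the reserve $959 → payment $967.

C pays $967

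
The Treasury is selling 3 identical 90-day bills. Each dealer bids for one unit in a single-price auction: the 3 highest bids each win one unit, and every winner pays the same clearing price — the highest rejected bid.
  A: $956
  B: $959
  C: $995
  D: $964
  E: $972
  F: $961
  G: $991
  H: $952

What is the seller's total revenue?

Ordering the bids: 995 (C), 991 (G), 972 (E), 964 (D), 961 (F), …
The 3 highest are C, G, E.
First losing bid is D's $964, which sets the uniform price.
Total revenue = 3 × $964 = $2,892.

Total revenue: $2,892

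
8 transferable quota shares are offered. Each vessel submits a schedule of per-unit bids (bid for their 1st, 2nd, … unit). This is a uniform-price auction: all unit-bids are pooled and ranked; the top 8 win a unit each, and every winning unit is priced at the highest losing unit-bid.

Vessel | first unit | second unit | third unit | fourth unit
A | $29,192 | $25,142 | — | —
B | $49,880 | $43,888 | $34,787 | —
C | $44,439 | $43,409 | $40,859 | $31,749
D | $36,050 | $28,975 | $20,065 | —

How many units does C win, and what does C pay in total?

Pooled unit-bids ranked (top 8): 49,880 (B-1), 44,439 (C-1), 43,888 (B-2), 43,409 (C-2), 40,859 (C-3), 36,050 (D-1), 34,787 (B-3), 31,749 (C-4)
First bid not allocated: $29,192.
C wins 4 unit(s) at $29,192 each.

C: 4 units, pays $116,768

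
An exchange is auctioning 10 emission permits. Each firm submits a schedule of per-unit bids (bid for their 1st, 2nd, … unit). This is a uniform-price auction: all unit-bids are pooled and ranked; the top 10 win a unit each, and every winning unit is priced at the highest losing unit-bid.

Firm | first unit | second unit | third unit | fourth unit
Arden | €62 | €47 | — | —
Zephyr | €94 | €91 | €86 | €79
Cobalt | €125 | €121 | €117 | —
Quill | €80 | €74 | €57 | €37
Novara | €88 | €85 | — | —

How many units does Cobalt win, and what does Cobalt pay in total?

Cobalt: 3 units, pays €222

All unit-bids, highest first — top 10: 125 (Cobalt-1), 121 (Cobalt-2), 117 (Cobalt-3), 94 (Zephyr-1), 91 (Zephyr-2), 88 (Novara-1), 86 (Zephyr-3), 85 (Novara-2), 80 (Quill-1), 79 (Zephyr-4)
First bid not allocated: €74.
Cobalt wins 3 unit(s) at €74 each.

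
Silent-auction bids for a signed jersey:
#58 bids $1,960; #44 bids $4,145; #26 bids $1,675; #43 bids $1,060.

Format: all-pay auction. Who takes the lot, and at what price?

Rule: the highest bidder wins the item, but every bidder pays their own bid.
Bids ranked: 4,145 (#44) > 1,960 (#58) > 1,675 (#26) > 1,060 (#43)
#44 wins with the top bid; all bids are sunk regardless.

#44 pays $4,145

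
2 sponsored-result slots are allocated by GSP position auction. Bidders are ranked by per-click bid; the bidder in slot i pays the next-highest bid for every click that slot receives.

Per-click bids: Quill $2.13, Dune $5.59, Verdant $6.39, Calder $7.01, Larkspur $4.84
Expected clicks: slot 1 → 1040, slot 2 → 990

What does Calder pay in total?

Calder pays $6645.60

Ranked by bid: $7.01 (Calder) > $6.39 (Verdant) > $5.59 (Dune) > …
Calder holds slot 1 → pays next bid $6.39 × 1040 clicks = $6645.60.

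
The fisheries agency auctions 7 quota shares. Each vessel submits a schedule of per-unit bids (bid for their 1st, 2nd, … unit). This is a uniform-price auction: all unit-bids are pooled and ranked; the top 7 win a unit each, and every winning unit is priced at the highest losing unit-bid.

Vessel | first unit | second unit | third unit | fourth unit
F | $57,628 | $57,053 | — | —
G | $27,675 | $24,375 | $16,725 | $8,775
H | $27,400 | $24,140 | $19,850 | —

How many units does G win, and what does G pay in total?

G: 2 units, pays $33,450

Pooled unit-bids ranked (top 7): 57,628 (F-1), 57,053 (F-2), 27,675 (G-1), 27,400 (H-1), 24,375 (G-2), 24,140 (H-2), 19,850 (H-3)
Highest rejected unit-bid = $16,725.
G wins 2 unit(s) at $16,725 each.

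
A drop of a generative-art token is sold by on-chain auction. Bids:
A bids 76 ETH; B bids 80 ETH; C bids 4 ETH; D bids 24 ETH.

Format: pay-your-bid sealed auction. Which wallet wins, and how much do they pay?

B pays 80 ETH

Rule: the highest bidder wins and pays their own bid.
Sorting bids: 80 (B) > 76 (A) > 24 (D) > 4 (C)
First-price: B pays what they bid, 80 ETH.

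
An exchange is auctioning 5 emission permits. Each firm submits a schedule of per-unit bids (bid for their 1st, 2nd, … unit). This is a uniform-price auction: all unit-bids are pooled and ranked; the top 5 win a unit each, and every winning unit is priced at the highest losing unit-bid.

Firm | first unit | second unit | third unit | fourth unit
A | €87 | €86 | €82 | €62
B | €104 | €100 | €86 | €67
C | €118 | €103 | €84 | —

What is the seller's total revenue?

Total revenue: €430

Pooled unit-bids ranked (top 5): 118 (C-1), 104 (B-1), 103 (C-2), 100 (B-2), 87 (A-1)
The (k+1)-th unit-bid is €86.
Allocation: A 1, B 2, C 2. Every unit priced at €86.
Revenue = 5 × 86 = €430.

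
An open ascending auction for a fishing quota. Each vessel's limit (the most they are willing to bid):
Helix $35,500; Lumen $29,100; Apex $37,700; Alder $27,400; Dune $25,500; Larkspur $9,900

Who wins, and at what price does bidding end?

Apex wins at $35,500

Limits ranked: 37,700 (Apex) > 35,500 (Helix) > 29,100 (Lumen) > 27,400 (Alder) > 25,500 (Dune) > 9,900 (Larkspur)
Helix is the last rival to drop out, at $35,500; Apex remains and wins at that price.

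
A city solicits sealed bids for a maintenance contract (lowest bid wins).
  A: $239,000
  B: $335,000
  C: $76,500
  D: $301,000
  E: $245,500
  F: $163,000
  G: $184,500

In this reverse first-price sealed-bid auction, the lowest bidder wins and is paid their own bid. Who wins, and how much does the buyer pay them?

C is paid $76,500

Rule: the lowest bidder wins and is paid their own bid.
Bids ranked: 76,500 (C) < 163,000 (F) < 184,500 (G) < 239,000 (A) < 245,500 (E) < 301,000 (D) < …
C is lowest → is paid own bid, $76,500.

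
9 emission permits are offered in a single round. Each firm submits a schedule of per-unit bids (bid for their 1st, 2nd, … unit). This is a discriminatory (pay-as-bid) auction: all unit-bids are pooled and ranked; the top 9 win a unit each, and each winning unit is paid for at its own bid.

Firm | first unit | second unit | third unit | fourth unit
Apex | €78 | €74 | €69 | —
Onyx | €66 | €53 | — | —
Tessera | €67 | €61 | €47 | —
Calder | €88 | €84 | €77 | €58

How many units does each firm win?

Apex 3, Calder 3, Onyx 1, Tessera 2

All unit-bids, highest first — top 9: 88 (Calder-1), 84 (Calder-2), 78 (Apex-1), 77 (Calder-3), 74 (Apex-2), 69 (Apex-3), 67 (Tessera-1), 66 (Onyx-1), 61 (Tessera-2)
Next rejected bid: €58 (not a price — pay-as-bid).
Allocation: Apex 3, Calder 3, Onyx 1, Tessera 2.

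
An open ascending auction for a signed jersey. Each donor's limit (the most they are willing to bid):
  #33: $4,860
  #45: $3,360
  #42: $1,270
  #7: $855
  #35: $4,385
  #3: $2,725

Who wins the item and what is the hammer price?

Rule: the price rises until one bidder remains; the winner pays the price at which the last rival dropped out.
Limits ranked: 4,860 (#33) > 4,385 (#35) > 3,360 (#45) > 2,725 (#3) > 1,270 (#42) > 855 (#7)
Once the price passes $4,385, only #33 is left; the hammer falls at #35's limit of $4,385.

#33 wins at $4,385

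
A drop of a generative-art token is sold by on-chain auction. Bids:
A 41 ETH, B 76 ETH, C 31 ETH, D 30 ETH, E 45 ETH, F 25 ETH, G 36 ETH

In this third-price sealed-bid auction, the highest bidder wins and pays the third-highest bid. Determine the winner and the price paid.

Third-price sealed-bid auction: the highest bidder wins and pays the third-highest bid.
Sorting bids: 76 (B) > 45 (E) > 41 (A) > 36 (G) > 31 (C) > 30 (D) > …
B is highest; pays the third-highest bid, 41 ETH.

B pays 41 ETH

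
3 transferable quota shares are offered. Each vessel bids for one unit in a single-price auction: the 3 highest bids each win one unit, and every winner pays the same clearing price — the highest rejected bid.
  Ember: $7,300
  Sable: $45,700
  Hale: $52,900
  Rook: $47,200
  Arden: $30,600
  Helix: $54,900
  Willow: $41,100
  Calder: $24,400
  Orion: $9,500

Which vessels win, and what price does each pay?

Bids ranked high→low: 54,900 (Helix), 52,900 (Hale), 47,200 (Rook), 45,700 (Sable), 41,100 (Willow), …
Winners (3 units): Helix, Hale, Rook.
Highest unsuccessful bid: $45,700 → clearing price.

Helix, Hale, Rook; each pays $45,700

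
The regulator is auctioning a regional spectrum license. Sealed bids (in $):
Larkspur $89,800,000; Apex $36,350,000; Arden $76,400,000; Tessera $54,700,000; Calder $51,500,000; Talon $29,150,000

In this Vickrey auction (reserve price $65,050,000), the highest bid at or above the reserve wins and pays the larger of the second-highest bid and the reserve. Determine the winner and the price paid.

Rule: the highest bid at or above the reserve wins and pays the larger of the second-highest bid and the reserve.
Bids in order: 89,800,000 (Larkspur) > 76,400,000 (Arden) > 54,700,000 (Tessera) > 51,500,000 (Calder) > 36,350,000 (Apex) > 29,150,000 (Talon)
Highest eligible bid: Larkspur at $89,800,000.
max(second-highest $76,400,000, reserve $65,050,000) = $76,400,000; the reserve does not bind.

Larkspur pays $76,400,000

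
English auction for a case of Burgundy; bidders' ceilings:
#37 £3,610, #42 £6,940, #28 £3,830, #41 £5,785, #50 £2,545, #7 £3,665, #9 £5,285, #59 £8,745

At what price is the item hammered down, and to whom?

Open ascending-bid auction: the price rises until one bidder remains; the winner pays the price at which the last rival dropped out.
Limits in order: 8,745 (#59) > 6,940 (#42) > 5,785 (#41) > 5,285 (#9) > 3,830 (#28) > 3,665 (#7) > …
Bidding ends when #42 exits at £6,940; #59 takes it.

#59 wins at £6,940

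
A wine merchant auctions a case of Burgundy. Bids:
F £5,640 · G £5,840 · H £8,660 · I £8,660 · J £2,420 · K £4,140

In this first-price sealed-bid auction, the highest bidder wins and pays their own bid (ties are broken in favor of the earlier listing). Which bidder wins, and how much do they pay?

Bids in order: 8,660 (H) > 8,660 (I) > 5,840 (G) > 5,640 (F) > 4,140 (K) > 2,420 (J)
H and I tie at £8,660; tie-break gives it to H.
First-price: H pays what they bid, £8,660.

H pays £8,660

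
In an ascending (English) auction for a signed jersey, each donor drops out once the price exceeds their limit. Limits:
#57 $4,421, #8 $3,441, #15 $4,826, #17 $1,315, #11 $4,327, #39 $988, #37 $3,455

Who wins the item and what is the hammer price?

Sorting limits: 4,826 (#15) > 4,421 (#57) > 4,327 (#11) > 3,455 (#37) > 3,441 (#8) > 1,315 (#17) > …
Bidding ends when #57 exits at $4,421; #15 takes it.

#15 wins at $4,421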